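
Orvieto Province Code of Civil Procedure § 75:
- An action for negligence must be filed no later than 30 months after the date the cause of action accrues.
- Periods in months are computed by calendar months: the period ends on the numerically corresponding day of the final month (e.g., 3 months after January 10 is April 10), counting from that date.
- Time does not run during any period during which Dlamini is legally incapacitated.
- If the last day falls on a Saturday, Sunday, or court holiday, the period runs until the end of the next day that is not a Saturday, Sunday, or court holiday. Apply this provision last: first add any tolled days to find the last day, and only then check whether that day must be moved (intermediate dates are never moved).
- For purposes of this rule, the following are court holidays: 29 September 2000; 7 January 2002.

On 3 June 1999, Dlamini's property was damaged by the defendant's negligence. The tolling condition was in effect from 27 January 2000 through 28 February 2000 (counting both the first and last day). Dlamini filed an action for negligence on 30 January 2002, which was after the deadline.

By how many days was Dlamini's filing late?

30 months after 3 June 1999 is December 3, 2001.
From January 27, 2000 through February 28, 2000 inclusive is 33 days; tolling adds 33 days: December 3, 2001 + 33 days = January 5, 2002.
January 5, 2002 is Saturday; January 6, 2002 is Sunday; January 7, 2002 is a listed holiday. The next qualifying day is January 8, 2002.
The deadline is January 8, 2002; from January 8, 2002 to January 30, 2002 is 22 days.

22 days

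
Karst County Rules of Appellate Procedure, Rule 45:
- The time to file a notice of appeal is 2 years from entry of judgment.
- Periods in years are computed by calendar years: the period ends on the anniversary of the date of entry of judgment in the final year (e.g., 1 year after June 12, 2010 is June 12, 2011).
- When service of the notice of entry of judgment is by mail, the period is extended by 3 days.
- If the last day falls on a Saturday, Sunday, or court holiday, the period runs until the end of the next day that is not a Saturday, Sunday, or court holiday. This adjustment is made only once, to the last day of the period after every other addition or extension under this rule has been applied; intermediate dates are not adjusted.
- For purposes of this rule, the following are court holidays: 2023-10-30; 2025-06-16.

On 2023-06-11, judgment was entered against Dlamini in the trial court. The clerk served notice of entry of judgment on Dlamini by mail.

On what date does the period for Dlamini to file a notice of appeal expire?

June 17, 2025

2 years after 2023-06-11 is June 11, 2025.
Service was by mail, adding 3 days: June 11, 2025 + 3 days = June 14, 2025.
June 14, 2025 is Saturday; June 15, 2025 is Sunday; June 16, 2025 is a listed holiday. The next qualifying day is June 17, 2025.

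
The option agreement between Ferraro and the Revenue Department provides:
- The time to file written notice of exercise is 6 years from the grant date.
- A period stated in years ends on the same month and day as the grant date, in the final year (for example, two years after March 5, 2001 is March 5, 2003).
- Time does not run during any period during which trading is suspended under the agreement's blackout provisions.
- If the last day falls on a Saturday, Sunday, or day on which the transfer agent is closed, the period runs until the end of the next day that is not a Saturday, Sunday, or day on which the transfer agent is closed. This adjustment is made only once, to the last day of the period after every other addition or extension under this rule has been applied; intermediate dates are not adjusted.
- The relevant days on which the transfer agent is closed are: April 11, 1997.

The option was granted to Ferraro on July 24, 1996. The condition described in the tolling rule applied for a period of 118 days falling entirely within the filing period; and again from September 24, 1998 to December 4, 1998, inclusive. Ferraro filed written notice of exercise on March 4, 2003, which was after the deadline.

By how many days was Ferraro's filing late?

6 years after July 24, 1996 is July 24, 2002.
Tolling adds 118 days: July 24, 2002 + 118 days = November 19, 2002.
From September 24, 1998 through December 4, 1998 inclusive is 72 days; tolling adds 72 days: November 19, 2002 + 72 days = January 30, 2003.
January 30, 2003 is a Thursday and not a day on which the transfer agent is closed, so no extension applies.
The deadline is January 30, 2003; from January 30, 2003 to March 4, 2003 is 33 days.

33 days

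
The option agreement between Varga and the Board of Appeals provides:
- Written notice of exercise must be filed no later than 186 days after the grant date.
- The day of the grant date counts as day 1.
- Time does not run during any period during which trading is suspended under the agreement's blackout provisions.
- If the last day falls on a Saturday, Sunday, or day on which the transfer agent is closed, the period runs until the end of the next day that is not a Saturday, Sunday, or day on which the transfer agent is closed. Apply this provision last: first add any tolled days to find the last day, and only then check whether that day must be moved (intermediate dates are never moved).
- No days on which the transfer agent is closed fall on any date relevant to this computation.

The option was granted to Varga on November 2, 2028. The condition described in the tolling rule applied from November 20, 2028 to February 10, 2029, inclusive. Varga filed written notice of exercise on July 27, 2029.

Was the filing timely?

Yes

Counting November 2, 2028 as day 1, day 186 is May 6, 2029.
From November 20, 2028 through February 10, 2029 inclusive is 83 days; tolling adds 83 days: May 6, 2029 + 83 days = July 28, 2029.
July 28, 2029 is Saturday; July 29, 2029 is Sunday. The next qualifying day is July 30, 2029.
The deadline is July 30, 2029; the filing on July 27, 2029 is on or before that date.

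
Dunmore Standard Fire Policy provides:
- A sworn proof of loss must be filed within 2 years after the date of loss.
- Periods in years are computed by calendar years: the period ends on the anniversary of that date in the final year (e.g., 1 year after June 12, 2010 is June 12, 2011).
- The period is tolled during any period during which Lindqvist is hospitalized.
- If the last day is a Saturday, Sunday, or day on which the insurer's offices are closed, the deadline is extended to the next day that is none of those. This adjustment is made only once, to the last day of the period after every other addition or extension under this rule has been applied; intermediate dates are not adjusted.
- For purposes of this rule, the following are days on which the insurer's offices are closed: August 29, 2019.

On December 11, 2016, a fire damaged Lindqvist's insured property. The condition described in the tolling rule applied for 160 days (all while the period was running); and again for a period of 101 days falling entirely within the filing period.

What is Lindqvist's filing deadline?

August 30, 2019

2 years after December 11, 2016 is December 11, 2018.
Tolling adds 160 days: December 11, 2018 + 160 days = May 20, 2019.
Tolling adds 101 days: May 20, 2019 + 101 days = August 29, 2019.
August 29, 2019 is a listed holiday. The next qualifying day is August 30, 2019.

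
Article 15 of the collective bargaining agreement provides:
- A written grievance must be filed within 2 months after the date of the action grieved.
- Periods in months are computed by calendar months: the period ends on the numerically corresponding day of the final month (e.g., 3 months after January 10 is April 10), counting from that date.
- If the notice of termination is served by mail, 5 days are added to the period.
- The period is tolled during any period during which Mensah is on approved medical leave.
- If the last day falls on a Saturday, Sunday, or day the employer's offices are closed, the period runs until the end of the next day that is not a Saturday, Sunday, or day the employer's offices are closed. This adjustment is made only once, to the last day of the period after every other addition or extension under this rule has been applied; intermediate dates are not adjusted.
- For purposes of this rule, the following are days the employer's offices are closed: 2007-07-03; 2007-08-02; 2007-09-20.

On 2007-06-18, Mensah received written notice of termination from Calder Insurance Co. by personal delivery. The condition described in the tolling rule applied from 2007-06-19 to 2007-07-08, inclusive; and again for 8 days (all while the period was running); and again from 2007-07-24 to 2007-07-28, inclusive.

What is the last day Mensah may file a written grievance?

September 21, 2007

2 months after 2007-06-18 is August 18, 2007.
Service was not by mail, so no mail extension applies.
From June 19, 2007 through July 8, 2007 inclusive is 20 days; tolling adds 20 days: August 18, 2007 + 20 days = September 7, 2007.
Tolling adds 8 days: September 7, 2007 + 8 days = September 15, 2007.
From July 24, 2007 through July 28, 2007 inclusive is 5 days; tolling adds 5 days: September 15, 2007 + 5 days = September 20, 2007.
September 20, 2007 is a listed holiday. The next qualifying day is September 21, 2007.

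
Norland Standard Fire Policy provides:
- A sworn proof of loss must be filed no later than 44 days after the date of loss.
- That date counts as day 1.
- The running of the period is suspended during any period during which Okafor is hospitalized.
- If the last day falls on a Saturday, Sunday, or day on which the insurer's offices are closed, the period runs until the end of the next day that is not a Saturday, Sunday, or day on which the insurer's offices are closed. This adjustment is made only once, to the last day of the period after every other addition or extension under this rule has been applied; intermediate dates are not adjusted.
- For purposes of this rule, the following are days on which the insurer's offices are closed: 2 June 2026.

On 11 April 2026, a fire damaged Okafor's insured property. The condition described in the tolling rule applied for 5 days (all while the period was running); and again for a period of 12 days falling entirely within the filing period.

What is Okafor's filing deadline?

Counting 11 April 2026 as day 1, day 44 is May 24, 2026.
Tolling adds 5 days: May 24, 2026 + 5 days = May 29, 2026.
Tolling adds 12 days: May 29, 2026 + 12 days = June 10, 2026.
June 10, 2026 is a Wednesday and not a day on which the insurer's offices are closed, so no extension applies.

June 10, 2026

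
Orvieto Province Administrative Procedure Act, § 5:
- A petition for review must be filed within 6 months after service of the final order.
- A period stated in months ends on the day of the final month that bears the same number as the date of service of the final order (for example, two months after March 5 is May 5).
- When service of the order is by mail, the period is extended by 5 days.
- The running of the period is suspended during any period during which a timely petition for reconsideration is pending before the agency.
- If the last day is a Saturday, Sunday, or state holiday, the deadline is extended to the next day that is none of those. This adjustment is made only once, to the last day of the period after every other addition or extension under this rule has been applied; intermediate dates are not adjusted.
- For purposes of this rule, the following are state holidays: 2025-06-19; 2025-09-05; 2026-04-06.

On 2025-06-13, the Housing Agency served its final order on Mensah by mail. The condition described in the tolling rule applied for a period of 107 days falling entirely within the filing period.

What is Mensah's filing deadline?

April 7, 2026

6 months after 2025-06-13 is December 13, 2025.
Service was by mail, adding 5 days: December 13, 2025 + 5 days = December 18, 2025.
Tolling adds 107 days: December 18, 2025 + 107 days = April 4, 2026.
April 4, 2026 is Saturday; April 5, 2026 is Sunday; April 6, 2026 is a listed holiday. The next qualifying day is April 7, 2026.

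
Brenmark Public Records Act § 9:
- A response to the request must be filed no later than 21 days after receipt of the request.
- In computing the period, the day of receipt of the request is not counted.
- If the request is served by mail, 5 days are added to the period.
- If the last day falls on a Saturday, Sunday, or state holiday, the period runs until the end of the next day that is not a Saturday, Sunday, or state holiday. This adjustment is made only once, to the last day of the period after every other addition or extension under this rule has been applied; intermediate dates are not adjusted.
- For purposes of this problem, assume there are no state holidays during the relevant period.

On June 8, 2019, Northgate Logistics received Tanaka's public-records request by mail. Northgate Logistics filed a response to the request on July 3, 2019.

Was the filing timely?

Yes

21 days after June 8, 2019 is June 29, 2019.
Service was by mail, adding 5 days: June 29, 2019 + 5 days = July 4, 2019.
July 4, 2019 is a Thursday and not a state holiday, so no extension applies.
The deadline is July 4, 2019; the filing on July 3, 2019 is on or before that date.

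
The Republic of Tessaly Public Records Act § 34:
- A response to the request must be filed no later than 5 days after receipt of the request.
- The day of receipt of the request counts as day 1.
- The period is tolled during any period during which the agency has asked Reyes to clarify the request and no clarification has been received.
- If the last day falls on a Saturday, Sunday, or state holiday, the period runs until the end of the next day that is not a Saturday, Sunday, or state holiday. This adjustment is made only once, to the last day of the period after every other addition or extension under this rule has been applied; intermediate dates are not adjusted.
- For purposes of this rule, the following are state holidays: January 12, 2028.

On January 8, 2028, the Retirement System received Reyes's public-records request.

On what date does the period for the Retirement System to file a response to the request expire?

Counting January 8, 2028 as day 1, day 5 is January 12, 2028.
January 12, 2028 is a listed holiday. The next qualifying day is January 13, 2028.

January 13, 2028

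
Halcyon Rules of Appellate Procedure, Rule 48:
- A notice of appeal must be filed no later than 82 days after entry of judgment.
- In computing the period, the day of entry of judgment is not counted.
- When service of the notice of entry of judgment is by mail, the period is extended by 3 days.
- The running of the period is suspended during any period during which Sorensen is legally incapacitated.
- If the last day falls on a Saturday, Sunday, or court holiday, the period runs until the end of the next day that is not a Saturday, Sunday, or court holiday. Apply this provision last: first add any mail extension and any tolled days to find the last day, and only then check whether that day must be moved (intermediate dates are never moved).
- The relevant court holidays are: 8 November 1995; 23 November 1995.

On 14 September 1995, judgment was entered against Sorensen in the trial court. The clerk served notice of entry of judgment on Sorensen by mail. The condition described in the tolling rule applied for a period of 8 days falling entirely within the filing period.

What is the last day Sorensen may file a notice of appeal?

December 18, 1995

82 days after 14 September 1995 is December 5, 1995.
Service was by mail, adding 3 days: December 5, 1995 + 3 days = December 8, 1995.
Tolling adds 8 days: December 8, 1995 + 8 days = December 16, 1995.
December 16, 1995 is Saturday; December 17, 1995 is Sunday. The next qualifying day is December 18, 1995.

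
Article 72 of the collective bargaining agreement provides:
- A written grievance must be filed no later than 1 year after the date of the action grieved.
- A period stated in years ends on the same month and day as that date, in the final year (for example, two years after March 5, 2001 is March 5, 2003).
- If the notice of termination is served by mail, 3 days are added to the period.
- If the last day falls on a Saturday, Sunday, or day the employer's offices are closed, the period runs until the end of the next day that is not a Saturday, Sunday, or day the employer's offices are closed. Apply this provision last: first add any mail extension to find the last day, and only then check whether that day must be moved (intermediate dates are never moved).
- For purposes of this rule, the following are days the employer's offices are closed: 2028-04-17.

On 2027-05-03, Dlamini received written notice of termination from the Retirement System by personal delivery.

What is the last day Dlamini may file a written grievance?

1 year after 2027-05-03 is May 3, 2028.
Service was not by mail, so no mail extension applies.
May 3, 2028 is a Wednesday and not a day the employer's offices are closed, so no extension applies.

May 3, 2028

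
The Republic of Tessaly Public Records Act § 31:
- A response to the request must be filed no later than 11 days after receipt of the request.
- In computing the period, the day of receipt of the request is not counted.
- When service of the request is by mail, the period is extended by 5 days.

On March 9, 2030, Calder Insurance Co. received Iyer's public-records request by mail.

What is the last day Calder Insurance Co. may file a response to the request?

11 days after March 9, 2030 is March 20, 2030.
Service was by mail, adding 5 days: March 20, 2030 + 5 days = March 25, 2030.

March 25, 2030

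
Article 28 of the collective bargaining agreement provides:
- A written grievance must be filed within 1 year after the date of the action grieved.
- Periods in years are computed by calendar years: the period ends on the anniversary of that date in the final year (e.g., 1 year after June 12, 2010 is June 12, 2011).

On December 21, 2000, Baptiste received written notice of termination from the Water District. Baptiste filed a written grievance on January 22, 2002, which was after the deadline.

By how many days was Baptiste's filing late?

1 year after December 21, 2000 is December 21, 2001.
The deadline is December 21, 2001; from December 21, 2001 to January 22, 2002 is 32 days.

32 days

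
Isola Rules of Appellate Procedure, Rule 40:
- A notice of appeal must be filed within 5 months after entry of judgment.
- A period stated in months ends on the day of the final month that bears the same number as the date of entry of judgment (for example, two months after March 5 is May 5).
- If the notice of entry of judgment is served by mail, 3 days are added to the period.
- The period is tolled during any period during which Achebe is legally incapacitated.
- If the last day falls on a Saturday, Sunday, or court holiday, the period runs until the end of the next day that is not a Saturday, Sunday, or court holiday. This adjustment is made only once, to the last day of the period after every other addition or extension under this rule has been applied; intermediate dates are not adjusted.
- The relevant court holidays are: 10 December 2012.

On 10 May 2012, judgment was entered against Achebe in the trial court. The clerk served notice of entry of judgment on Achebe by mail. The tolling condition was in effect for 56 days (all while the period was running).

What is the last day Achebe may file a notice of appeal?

December 11, 2012

5 months after 10 May 2012 is October 10, 2012.
Service was by mail, adding 3 days: October 10, 2012 + 3 days = October 13, 2012.
Tolling adds 56 days: October 13, 2012 + 56 days = December 8, 2012.
December 8, 2012 is Saturday; December 9, 2012 is Sunday; December 10, 2012 is a listed holiday. The next qualifying day is December 11, 2012.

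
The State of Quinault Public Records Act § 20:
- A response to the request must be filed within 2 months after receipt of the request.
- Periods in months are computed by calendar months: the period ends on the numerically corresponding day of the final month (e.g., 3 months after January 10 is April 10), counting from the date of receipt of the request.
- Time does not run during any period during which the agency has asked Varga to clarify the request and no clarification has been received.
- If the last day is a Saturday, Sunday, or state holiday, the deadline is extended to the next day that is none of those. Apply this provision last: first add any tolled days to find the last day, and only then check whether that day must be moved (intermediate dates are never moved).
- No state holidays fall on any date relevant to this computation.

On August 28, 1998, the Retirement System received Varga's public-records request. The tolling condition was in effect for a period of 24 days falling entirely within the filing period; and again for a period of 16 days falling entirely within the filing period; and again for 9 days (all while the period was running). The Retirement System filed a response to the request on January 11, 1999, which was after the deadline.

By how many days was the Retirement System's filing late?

26 days

2 months after August 28, 1998 is October 28, 1998.
Tolling adds 24 days: October 28, 1998 + 24 days = November 21, 1998.
Tolling adds 16 days: November 21, 1998 + 16 days = December 7, 1998.
Tolling adds 9 days: December 7, 1998 + 9 days = December 16, 1998.
December 16, 1998 is a Wednesday and not a state holiday, so no extension applies.
The deadline is December 16, 1998; from December 16, 1998 to January 11, 1999 is 26 days.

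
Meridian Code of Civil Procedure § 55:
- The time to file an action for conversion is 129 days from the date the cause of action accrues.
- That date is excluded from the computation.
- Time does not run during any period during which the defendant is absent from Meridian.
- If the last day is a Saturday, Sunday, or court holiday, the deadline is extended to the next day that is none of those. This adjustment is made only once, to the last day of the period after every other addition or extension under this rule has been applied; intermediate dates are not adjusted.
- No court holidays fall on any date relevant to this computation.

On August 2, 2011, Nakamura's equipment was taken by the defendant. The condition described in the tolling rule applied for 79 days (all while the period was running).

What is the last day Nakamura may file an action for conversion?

129 days after August 2, 2011 is December 9, 2011.
Tolling adds 79 days: December 9, 2011 + 79 days = February 26, 2012.
February 26, 2012 is Sunday. The next qualifying day is February 27, 2012.

February 27, 2012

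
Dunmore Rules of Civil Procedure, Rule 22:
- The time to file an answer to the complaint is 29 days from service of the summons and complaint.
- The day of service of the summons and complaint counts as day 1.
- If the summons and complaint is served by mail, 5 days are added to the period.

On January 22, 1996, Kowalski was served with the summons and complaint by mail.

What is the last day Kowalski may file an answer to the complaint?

February 24, 1996

Counting January 22, 1996 as day 1, day 29 is February 19, 1996.
Service was by mail, adding 5 days: February 19, 1996 + 5 days = February 24, 1996.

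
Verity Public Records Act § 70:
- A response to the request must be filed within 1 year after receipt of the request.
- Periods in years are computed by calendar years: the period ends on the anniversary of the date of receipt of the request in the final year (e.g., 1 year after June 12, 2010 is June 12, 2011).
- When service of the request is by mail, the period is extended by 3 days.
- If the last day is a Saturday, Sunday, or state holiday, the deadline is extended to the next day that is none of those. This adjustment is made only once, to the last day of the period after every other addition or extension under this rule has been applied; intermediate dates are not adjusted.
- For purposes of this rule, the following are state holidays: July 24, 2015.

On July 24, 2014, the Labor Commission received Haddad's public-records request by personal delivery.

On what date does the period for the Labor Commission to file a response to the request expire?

1 year after July 24, 2014 is July 24, 2015.
Service was not by mail, so no mail extension applies.
July 24, 2015 is a listed holiday; July 25, 2015 is Saturday; July 26, 2015 is Sunday. The next qualifying day is July 27, 2015.

July 27, 2015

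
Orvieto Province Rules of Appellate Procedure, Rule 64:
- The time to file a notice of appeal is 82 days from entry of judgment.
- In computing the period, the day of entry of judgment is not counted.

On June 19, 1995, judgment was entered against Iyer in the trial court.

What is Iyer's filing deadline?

82 days after June 19, 1995 is September 9, 1995.

September 9, 1995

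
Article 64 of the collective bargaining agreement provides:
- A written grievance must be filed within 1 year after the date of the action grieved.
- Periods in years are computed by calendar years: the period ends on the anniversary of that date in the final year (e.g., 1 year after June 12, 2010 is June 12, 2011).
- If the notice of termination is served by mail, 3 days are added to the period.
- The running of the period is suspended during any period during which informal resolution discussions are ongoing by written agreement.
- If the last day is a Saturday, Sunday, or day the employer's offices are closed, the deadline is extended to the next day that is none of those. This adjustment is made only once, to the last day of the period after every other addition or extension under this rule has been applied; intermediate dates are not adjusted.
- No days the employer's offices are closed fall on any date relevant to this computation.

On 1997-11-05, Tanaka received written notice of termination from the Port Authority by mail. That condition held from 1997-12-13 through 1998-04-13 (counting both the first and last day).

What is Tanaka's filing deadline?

March 10, 1999

1 year after 1997-11-05 is November 5, 1998.
Service was by mail, adding 3 days: November 5, 1998 + 3 days = November 8, 1998.
From December 13, 1997 through April 13, 1998 inclusive is 122 days; tolling adds 122 days: November 8, 1998 + 122 days = March 10, 1999.
March 10, 1999 is a Wednesday and not a day the employer's offices are closed, so no extension applies.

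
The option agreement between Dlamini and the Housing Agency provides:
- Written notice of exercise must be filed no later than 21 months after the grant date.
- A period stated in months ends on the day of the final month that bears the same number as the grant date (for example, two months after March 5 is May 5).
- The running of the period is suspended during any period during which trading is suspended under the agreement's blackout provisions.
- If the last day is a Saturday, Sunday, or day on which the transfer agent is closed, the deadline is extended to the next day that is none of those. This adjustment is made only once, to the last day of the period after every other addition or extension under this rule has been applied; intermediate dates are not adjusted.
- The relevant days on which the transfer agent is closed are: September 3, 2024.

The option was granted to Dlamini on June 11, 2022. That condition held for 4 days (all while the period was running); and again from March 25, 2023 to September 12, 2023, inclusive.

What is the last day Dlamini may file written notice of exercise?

September 4, 2024

21 months after June 11, 2022 is March 11, 2024.
Tolling adds 4 days: March 11, 2024 + 4 days = March 15, 2024.
From March 25, 2023 through September 12, 2023 inclusive is 172 days; tolling adds 172 days: March 15, 2024 + 172 days = September 3, 2024.
September 3, 2024 is a listed holiday. The next qualifying day is September 4, 2024.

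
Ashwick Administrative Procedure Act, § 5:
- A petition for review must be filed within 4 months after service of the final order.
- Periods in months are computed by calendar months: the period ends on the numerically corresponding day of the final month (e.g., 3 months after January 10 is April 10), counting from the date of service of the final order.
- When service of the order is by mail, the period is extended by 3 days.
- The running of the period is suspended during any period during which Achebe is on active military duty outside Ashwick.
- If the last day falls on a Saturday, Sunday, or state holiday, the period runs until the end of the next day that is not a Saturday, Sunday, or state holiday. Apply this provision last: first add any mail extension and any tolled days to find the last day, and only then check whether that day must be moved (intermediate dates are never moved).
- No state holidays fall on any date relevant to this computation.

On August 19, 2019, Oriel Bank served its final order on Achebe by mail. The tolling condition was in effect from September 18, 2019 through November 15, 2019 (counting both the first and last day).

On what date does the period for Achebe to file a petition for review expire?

4 months after August 19, 2019 is December 19, 2019.
Service was by mail, adding 3 days: December 19, 2019 + 3 days = December 22, 2019.
From September 18, 2019 through November 15, 2019 inclusive is 59 days; tolling adds 59 days: December 22, 2019 + 59 days = February 19, 2020.
February 19, 2020 is a Wednesday and not a state holiday, so no extension applies.

February 19, 2020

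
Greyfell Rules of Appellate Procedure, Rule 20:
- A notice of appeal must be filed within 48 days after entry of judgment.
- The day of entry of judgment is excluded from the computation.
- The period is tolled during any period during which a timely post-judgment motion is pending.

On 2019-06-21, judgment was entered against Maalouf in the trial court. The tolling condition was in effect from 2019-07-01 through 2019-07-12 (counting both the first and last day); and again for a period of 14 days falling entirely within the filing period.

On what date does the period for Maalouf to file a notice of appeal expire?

48 days after 2019-06-21 is August 8, 2019.
From July 1, 2019 through July 12, 2019 inclusive is 12 days; tolling adds 12 days: August 8, 2019 + 12 days = August 20, 2019.
Tolling adds 14 days: August 20, 2019 + 14 days = September 3, 2019.

September 3, 2019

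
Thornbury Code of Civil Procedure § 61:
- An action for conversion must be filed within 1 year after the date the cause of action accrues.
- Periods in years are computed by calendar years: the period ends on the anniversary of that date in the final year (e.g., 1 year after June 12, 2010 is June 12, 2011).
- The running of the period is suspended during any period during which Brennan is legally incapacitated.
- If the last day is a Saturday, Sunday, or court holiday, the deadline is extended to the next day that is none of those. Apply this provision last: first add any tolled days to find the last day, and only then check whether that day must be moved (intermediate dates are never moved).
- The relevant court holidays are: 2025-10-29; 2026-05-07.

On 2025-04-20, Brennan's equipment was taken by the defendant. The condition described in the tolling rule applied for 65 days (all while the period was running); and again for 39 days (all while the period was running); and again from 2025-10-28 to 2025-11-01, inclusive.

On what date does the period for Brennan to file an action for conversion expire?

1 year after 2025-04-20 is April 20, 2026.
Tolling adds 65 days: April 20, 2026 + 65 days = June 24, 2026.
Tolling adds 39 days: June 24, 2026 + 39 days = August 2, 2026.
From October 28, 2025 through November 1, 2025 inclusive is 5 days; tolling adds 5 days: August 2, 2026 + 5 days = August 7, 2026.
August 7, 2026 is a Friday and not a court holiday, so no extension applies.

August 7, 2026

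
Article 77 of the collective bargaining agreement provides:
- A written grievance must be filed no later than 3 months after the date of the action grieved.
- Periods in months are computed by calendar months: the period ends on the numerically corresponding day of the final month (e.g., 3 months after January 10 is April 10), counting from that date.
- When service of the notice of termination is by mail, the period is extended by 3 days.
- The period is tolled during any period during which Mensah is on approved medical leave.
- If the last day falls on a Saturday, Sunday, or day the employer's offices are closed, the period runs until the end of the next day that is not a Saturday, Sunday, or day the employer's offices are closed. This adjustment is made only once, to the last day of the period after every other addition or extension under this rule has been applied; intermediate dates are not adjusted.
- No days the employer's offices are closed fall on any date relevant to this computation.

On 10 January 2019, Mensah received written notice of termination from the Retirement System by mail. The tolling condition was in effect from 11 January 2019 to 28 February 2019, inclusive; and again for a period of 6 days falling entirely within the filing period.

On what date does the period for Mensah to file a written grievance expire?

June 7, 2019

3 months after 10 January 2019 is April 10, 2019.
Service was by mail, adding 3 days: April 10, 2019 + 3 days = April 13, 2019.
From January 11, 2019 through February 28, 2019 inclusive is 49 days; tolling adds 49 days: April 13, 2019 + 49 days = June 1, 2019.
Tolling adds 6 days: June 1, 2019 + 6 days = June 7, 2019.
June 7, 2019 is a Friday and not a day the employer's offices are closed, so no extension applies.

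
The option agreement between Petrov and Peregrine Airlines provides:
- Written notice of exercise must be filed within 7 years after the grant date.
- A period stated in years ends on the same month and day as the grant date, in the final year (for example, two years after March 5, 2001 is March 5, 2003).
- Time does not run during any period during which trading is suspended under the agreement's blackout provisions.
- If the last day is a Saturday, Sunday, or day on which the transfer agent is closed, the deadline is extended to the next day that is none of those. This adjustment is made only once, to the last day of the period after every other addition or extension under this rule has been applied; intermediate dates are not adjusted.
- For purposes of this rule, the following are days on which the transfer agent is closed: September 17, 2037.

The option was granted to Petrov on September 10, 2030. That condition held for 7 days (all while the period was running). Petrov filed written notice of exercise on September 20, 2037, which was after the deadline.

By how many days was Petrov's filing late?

7 years after September 10, 2030 is September 10, 2037.
Tolling adds 7 days: September 10, 2037 + 7 days = September 17, 2037.
September 17, 2037 is a listed holiday. The next qualifying day is September 18, 2037.
The deadline is September 18, 2037; from September 18, 2037 to September 20, 2037 is 2 days.

2 days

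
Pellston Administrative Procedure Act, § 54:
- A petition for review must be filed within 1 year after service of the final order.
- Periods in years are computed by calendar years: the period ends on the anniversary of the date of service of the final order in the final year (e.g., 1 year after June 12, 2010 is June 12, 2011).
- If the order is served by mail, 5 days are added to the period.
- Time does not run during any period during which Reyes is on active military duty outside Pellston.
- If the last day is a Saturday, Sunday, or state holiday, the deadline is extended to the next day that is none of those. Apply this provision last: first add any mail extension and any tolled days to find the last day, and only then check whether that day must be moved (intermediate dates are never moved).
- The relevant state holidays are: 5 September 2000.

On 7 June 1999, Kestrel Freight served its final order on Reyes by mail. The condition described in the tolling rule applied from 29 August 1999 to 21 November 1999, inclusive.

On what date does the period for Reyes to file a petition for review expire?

1 year after 7 June 1999 is June 7, 2000.
Service was by mail, adding 5 days: June 7, 2000 + 5 days = June 12, 2000.
From August 29, 1999 through November 21, 1999 inclusive is 85 days; tolling adds 85 days: June 12, 2000 + 85 days = September 5, 2000.
September 5, 2000 is a listed holiday. The next qualifying day is September 6, 2000.

September 6, 2000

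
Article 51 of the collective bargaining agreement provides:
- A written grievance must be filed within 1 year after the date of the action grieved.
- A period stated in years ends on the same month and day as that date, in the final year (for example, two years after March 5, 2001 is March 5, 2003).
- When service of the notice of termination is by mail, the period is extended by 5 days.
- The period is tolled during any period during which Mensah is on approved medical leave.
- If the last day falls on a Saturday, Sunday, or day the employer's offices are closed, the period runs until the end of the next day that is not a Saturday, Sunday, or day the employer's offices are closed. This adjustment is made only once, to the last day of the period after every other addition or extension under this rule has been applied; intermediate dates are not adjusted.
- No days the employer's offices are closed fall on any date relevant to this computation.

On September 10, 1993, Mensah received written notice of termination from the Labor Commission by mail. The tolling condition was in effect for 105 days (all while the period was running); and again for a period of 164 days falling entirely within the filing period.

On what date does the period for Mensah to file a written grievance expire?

June 12, 1995

1 year after September 10, 1993 is September 10, 1994.
Service was by mail, adding 5 days: September 10, 1994 + 5 days = September 15, 1994.
Tolling adds 105 days: September 15, 1994 + 105 days = December 29, 1994.
Tolling adds 164 days: December 29, 1994 + 164 days = June 11, 1995.
June 11, 1995 is Sunday. The next qualifying day is June 12, 1995.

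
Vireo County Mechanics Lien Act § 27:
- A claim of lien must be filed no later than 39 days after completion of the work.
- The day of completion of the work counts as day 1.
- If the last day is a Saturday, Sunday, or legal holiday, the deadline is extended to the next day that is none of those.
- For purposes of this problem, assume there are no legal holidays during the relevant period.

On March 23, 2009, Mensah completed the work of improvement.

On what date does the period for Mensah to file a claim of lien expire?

April 30, 2009

Counting March 23, 2009 as day 1, day 39 is April 30, 2009.
April 30, 2009 is a Thursday and not a legal holiday, so no extension applies.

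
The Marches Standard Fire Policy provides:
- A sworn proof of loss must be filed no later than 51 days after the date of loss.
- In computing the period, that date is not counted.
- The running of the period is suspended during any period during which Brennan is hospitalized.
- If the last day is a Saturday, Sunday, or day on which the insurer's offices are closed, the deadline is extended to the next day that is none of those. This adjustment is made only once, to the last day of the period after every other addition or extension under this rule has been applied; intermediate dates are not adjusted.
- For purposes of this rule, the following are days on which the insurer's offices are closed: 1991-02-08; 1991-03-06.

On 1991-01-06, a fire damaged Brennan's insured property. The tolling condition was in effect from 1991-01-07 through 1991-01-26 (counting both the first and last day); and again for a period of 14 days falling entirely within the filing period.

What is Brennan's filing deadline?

51 days after 1991-01-06 is February 26, 1991.
From January 7, 1991 through January 26, 1991 inclusive is 20 days; tolling adds 20 days: February 26, 1991 + 20 days = March 18, 1991.
Tolling adds 14 days: March 18, 1991 + 14 days = April 1, 1991.
April 1, 1991 is a Monday and not a day on which the insurer's offices are closed, so no extension applies.

April 1, 1991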